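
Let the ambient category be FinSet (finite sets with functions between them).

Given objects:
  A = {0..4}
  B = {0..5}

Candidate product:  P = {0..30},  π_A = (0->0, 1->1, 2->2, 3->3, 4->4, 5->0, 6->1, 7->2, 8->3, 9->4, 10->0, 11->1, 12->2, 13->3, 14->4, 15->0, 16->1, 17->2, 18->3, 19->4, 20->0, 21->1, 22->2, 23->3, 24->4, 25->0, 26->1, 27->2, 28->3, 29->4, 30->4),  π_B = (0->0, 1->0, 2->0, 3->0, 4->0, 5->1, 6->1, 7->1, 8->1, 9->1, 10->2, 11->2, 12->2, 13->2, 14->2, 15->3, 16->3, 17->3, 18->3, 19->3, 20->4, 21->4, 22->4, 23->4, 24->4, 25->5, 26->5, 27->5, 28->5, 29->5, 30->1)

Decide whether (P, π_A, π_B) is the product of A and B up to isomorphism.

|A|·|B| = 5·6 = 30;  |P| = 31
  → cardinalities differ; no bijection possible.

Answer: NOT A VALID PRODUCT — |P|=31 ≠ |A|·|B|=30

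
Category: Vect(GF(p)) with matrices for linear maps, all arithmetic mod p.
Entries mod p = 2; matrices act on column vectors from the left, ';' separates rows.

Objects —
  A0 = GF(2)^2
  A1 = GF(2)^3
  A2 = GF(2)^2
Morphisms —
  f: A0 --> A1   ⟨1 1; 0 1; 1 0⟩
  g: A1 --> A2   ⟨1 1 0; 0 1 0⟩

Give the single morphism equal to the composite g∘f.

  e0=⟨1,0⟩ f-->⟨1,0,1⟩ g-->⟨1,0⟩
  e1=⟨0,1⟩ f-->⟨1,1,0⟩ g-->⟨0,1⟩
result: ⟨1 0; 0 1⟩

Answer: ⟨1 0; 0 1⟩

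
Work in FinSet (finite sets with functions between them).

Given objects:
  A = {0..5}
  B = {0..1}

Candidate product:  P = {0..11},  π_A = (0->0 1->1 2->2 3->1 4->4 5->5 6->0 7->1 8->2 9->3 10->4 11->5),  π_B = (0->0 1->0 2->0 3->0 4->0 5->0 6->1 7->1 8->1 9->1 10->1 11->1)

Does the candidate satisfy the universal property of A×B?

|A|·|B| = 6·2 = 12;  |P| = 12
Check the pairing map k ↦ (π_A(k), π_B(k)):
  0 -> (0,0)
  1 -> (1,0)
  2 -> (2,0)
  3 -> (1,0)  ✗ repeats pair of k=1
  4 -> (4,0)
  5 -> (5,0)
  6 -> (0,1)
  7 -> (1,1)
  8 -> (2,1)
  9 -> (3,1)
  10 -> (4,1)
  11 -> (5,1)
distinct pairs in image: 11 / 12 needed
  → (1,0) hit at k=1 and k=3

Answer: NOT A VALID PRODUCT — duplicate pair at indices 1,3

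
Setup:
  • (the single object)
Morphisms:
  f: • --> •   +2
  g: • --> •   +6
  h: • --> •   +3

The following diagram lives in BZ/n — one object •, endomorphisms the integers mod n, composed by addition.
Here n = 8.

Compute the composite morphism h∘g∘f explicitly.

Answer: +3

Derivation:
  0 +2≡2 +6≡0 +3≡3  (mod 8)
composite: +3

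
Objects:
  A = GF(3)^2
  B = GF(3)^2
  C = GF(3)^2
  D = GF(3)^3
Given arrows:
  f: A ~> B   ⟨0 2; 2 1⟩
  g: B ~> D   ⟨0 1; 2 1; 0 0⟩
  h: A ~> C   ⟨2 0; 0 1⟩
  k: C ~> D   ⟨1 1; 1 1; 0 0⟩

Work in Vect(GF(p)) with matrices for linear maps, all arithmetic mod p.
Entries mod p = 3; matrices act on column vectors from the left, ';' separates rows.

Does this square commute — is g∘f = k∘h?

Path 1 = f;g:
  e0=(1,0) f~>(0,2) g~>(2,2,0)
  e1=(0,1) f~>(2,1) g~>(1,2,0)
  ⟦path⟧₁ = ⟨2 1; 2 2; 0 0⟩
Path 2 = h;k:
  e0=(1,0) h~>(2,0) k~>(2,2,0)
  e1=(0,1) h~>(0,1) k~>(1,1,0)
  ⟦path⟧₂ = ⟨2 1; 2 1; 0 0⟩
Equal? NO — does not commute

Answer: DOES NOT COMMUTE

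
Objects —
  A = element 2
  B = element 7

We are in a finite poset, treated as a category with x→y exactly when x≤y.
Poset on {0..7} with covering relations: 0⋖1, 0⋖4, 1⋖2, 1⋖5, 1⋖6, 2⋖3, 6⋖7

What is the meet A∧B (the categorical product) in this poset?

Answer: A∧B = 1

Work:
Lower bounds of A=2 and B=7: {0,1}
  0 <= 1
  1 <= 1
glb = 1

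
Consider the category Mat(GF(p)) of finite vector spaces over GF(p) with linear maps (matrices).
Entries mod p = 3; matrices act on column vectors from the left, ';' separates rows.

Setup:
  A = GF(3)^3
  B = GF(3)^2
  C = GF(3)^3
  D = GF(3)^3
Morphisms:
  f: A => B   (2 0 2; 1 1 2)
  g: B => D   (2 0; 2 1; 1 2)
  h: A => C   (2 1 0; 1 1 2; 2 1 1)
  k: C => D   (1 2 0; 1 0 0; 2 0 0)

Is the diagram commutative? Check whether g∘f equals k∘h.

Along f;g (path 1):
  e0=(1,0,0) f=>(2,1) g=>(1,2,1)
  e1=(0,1,0) f=>(0,1) g=>(0,1,2)
  e2=(0,0,1) f=>(2,2) g=>(1,0,0)
  composite₁ = (1 0 1; 2 1 0; 1 2 0)
Along h;k (path 2):
  e0=(1,0,0) h=>(2,1,2) k=>(1,2,1)
  e1=(0,1,0) h=>(1,1,1) k=>(0,1,2)
  e2=(0,0,1) h=>(0,2,1) k=>(1,0,0)
  composite₂ = (1 0 1; 2 1 0; 1 2 0)
Equal? same morphism ✓

Answer: COMMUTES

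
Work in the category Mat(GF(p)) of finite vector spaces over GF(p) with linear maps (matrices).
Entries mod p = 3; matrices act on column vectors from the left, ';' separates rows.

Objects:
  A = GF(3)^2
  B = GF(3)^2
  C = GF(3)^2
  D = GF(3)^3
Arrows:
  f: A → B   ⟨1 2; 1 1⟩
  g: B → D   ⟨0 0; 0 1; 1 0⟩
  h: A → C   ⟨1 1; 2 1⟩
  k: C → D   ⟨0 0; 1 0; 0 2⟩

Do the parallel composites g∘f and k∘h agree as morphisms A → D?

Answer: COMMUTES

Derivation:
Along f;g (path 1):
  e0=⟨1,0⟩ f→⟨1,1⟩ g→⟨0,1,1⟩
  e1=⟨0,1⟩ f→⟨2,1⟩ g→⟨0,1,2⟩
  ⟦path⟧₁ = ⟨0 0; 1 1; 1 2⟩
Along h;k (path 2):
  e0=⟨1,0⟩ h→⟨1,2⟩ k→⟨0,1,1⟩
  e1=⟨0,1⟩ h→⟨1,1⟩ k→⟨0,1,2⟩
  ⟦path⟧₂ = ⟨0 0; 1 1; 1 2⟩
Equal? same morphism ✓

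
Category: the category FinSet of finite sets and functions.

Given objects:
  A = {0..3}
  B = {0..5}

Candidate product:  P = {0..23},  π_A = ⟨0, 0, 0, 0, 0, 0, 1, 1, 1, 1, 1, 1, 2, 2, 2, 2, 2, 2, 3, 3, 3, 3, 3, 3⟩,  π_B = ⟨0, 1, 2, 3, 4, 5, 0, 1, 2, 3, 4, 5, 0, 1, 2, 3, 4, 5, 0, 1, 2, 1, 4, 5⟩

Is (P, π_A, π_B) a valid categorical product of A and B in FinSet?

|A|·|B| = 4·6 = 24;  |P| = 24
Check the pairing map k ↦ (π_A(k), π_B(k)):
  0 : (0,0)
  1 : (0,1)
  2 : (0,2)
  3 : (0,3)
  4 : (0,4)
  5 : (0,5)
  6 : (1,0)
  7 : (1,1)
  8 : (1,2)
  9 : (1,3)
  10 : (1,4)
  11 : (1,5)
  12 : (2,0)
  13 : (2,1)
  14 : (2,2)
  15 : (2,3)
  16 : (2,4)
  17 : (2,5)
  18 : (3,0)
  19 : (3,1)
  20 : (3,2)
  21 : (3,1)  ✗ repeats pair of k=19
  22 : (3,4)
  23 : (3,5)
distinct pairs in image: 23 / 24 needed
  → (3,1) hit at k=19 and k=21

Answer: NOT A VALID PRODUCT — duplicate pair at indices 19,21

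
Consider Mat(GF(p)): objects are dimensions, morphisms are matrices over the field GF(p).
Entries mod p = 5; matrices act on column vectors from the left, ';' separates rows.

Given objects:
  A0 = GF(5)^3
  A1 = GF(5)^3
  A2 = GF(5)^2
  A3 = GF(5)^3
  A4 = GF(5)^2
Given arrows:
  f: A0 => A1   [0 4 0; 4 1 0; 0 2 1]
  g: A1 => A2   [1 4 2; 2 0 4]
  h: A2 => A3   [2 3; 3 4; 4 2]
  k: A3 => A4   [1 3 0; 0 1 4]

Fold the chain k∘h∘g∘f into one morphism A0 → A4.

  e0=⟨1,0,0⟩ f=>⟨0,4,0⟩ g=>⟨1,0⟩ h=>⟨2,3,4⟩ k=>⟨1,4⟩
  e1=⟨0,1,0⟩ f=>⟨4,1,2⟩ g=>⟨2,1⟩ h=>⟨2,0,0⟩ k=>⟨2,0⟩
  e2=⟨0,0,1⟩ f=>⟨0,0,1⟩ g=>⟨2,4⟩ h=>⟨1,2,1⟩ k=>⟨2,1⟩
composite: [1 2 2; 4 0 1]

Answer: [1 2 2; 4 0 1]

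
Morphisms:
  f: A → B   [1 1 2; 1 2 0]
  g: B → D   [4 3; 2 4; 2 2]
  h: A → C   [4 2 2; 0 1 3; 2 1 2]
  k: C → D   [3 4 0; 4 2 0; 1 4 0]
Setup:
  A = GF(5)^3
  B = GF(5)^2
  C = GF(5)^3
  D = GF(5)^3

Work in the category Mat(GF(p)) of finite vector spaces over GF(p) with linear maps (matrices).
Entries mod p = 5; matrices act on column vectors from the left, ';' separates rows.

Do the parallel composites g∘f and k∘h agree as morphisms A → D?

Answer: COMMUTES

Trace:
Path 1 = f;g:
  e0=⟨1,0,0⟩ f→⟨1,1⟩ g→⟨2,1,4⟩
  e1=⟨0,1,0⟩ f→⟨1,2⟩ g→⟨0,0,1⟩
  e2=⟨0,0,1⟩ f→⟨2,0⟩ g→⟨3,4,4⟩
  composite₁ = [2 0 3; 1 0 4; 4 1 4]
Path 2 = h;k:
  e0=⟨1,0,0⟩ h→⟨4,0,2⟩ k→⟨2,1,4⟩
  e1=⟨0,1,0⟩ h→⟨2,1,1⟩ k→⟨0,0,1⟩
  e2=⟨0,0,1⟩ h→⟨2,3,2⟩ k→⟨3,4,4⟩
  composite₂ = [2 0 3; 1 0 4; 4 1 4]
Equal? YES — commutes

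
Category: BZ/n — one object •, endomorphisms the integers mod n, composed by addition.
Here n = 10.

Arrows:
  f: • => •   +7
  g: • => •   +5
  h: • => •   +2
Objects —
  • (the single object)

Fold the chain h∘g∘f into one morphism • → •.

Answer: +4

Trace:
  0 +7≡7 +5≡2 +2≡4  (mod 10)
composite: +4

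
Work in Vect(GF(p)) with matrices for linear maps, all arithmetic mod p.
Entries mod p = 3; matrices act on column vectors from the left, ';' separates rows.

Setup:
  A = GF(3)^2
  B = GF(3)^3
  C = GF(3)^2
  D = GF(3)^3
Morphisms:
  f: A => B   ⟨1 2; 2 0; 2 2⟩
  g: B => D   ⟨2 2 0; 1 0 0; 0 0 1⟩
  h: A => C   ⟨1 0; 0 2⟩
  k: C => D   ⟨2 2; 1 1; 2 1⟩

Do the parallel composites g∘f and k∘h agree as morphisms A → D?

Answer: DOES NOT COMMUTE

Work:
1) trace f;g:
  e0=⟨1,0⟩ f=>⟨1,2,2⟩ g=>⟨0,1,2⟩
  e1=⟨0,1⟩ f=>⟨2,0,2⟩ g=>⟨1,2,2⟩
  composite₁ = ⟨0 1; 1 2; 2 2⟩
2) trace h;k:
  e0=⟨1,0⟩ h=>⟨1,0⟩ k=>⟨2,1,2⟩
  e1=⟨0,1⟩ h=>⟨0,2⟩ k=>⟨1,2,2⟩
  composite₂ = ⟨2 1; 1 2; 2 2⟩
Equal? NO — does not commute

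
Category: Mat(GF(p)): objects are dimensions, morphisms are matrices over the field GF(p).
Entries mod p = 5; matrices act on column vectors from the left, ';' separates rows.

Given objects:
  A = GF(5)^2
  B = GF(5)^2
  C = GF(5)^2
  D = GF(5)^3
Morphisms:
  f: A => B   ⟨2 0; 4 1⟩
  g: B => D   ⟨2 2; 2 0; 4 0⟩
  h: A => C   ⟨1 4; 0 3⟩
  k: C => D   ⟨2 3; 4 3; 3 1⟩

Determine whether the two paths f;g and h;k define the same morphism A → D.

Answer: COMMUTES

Derivation:
Along f;g (path 1):
  e0=⟨1,0⟩ f=>⟨2,4⟩ g=>⟨2,4,3⟩
  e1=⟨0,1⟩ f=>⟨0,1⟩ g=>⟨2,0,0⟩
  composite₁ = ⟨2 2; 4 0; 3 0⟩
Along h;k (path 2):
  e0=⟨1,0⟩ h=>⟨1,0⟩ k=>⟨2,4,3⟩
  e1=⟨0,1⟩ h=>⟨4,3⟩ k=>⟨2,0,0⟩
  composite₂ = ⟨2 2; 4 0; 3 0⟩
Equal? equal; square commutes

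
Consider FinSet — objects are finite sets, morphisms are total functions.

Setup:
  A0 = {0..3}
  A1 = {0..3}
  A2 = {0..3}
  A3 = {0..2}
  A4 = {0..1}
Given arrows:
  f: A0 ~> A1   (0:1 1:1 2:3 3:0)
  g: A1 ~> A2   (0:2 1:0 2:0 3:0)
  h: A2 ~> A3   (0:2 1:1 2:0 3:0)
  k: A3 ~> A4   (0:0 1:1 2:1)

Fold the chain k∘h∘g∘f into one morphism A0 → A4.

  0 f~>1 g~>0 h~>2 k~>1
  1 f~>1 g~>0 h~>2 k~>1
  2 f~>3 g~>0 h~>2 k~>1
  3 f~>0 g~>2 h~>0 k~>0
composite: (0:1 1:1 2:1 3:0)

Answer: (0:1 1:1 2:1 3:0)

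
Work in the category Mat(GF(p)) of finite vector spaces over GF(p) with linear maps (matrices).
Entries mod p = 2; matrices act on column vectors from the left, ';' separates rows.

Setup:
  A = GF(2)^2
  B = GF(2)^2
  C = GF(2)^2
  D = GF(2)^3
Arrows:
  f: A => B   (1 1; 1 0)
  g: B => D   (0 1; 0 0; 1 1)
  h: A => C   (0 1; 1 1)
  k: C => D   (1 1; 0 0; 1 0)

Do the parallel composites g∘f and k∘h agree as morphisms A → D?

Answer: COMMUTES

Work:
Path 1 = f;g:
  e0=[1,0] f=>[1,1] g=>[1,0,0]
  e1=[0,1] f=>[1,0] g=>[0,0,1]
  ⟦path⟧₁ = (1 0; 0 0; 0 1)
Path 2 = h;k:
  e0=[1,0] h=>[0,1] k=>[1,0,0]
  e1=[0,1] h=>[1,1] k=>[0,0,1]
  ⟦path⟧₂ = (1 0; 0 0; 0 1)
Equal? YES — commutes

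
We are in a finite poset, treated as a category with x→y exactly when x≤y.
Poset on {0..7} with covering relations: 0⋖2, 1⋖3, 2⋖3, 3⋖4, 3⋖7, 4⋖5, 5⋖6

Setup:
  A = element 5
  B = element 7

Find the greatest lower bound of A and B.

Lower bounds of A=5 and B=7: {0,1,2,3}
  0 <= 3
  1 <= 3
  2 <= 3
  3 <= 3
glb = 3

Answer: A∧B = 3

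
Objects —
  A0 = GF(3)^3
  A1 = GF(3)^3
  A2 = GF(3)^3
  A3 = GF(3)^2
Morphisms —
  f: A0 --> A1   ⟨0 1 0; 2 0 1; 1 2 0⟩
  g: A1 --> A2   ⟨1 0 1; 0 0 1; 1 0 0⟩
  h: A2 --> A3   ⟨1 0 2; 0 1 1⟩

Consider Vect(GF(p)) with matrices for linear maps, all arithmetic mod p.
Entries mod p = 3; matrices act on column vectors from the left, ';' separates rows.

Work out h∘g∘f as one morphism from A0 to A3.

  e0=⟨1,0,0⟩ f-->⟨0,2,1⟩ g-->⟨1,1,0⟩ h-->⟨1,1⟩
  e1=⟨0,1,0⟩ f-->⟨1,0,2⟩ g-->⟨0,2,1⟩ h-->⟨2,0⟩
  e2=⟨0,0,1⟩ f-->⟨0,1,0⟩ g-->⟨0,0,0⟩ h-->⟨0,0⟩
result: ⟨1 2 0; 1 0 0⟩

Answer: ⟨1 2 0; 1 0 0⟩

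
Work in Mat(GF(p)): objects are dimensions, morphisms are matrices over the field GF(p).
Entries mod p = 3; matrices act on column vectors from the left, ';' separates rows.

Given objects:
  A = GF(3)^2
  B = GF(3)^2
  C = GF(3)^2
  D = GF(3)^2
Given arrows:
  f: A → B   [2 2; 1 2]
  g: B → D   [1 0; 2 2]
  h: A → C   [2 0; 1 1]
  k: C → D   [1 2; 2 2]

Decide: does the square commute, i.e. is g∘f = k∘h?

1) trace f;g:
  e0=(1,0) f→(2,1) g→(2,0)
  e1=(0,1) f→(2,2) g→(2,2)
  ⟦path⟧₁ = [2 2; 0 2]
2) trace h;k:
  e0=(1,0) h→(2,1) k→(1,0)
  e1=(0,1) h→(0,1) k→(2,2)
  ⟦path⟧₂ = [1 2; 0 2]
Equal? distinct morphisms ✗

Answer: DOES NOT COMMUTE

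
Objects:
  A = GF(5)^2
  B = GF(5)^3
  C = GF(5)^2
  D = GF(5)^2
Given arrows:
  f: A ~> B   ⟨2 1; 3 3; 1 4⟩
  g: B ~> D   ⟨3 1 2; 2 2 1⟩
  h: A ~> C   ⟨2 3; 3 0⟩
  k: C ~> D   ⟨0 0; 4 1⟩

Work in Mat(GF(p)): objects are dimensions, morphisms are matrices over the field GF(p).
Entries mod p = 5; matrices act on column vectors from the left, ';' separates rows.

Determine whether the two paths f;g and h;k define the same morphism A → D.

Path 1 = f;g:
  e0=(1,0) f~>(2,3,1) g~>(1,1)
  e1=(0,1) f~>(1,3,4) g~>(4,2)
  result₁ = ⟨1 4; 1 2⟩
Path 2 = h;k:
  e0=(1,0) h~>(2,3) k~>(0,1)
  e1=(0,1) h~>(3,0) k~>(0,2)
  result₂ = ⟨0 0; 1 2⟩
Equal? differ; not commutative

Answer: DOES NOT COMMUTE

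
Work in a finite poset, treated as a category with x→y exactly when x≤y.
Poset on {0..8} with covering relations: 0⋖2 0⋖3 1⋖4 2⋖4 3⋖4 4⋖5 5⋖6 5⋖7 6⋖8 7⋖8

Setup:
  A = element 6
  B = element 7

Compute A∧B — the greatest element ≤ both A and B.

Answer: A∧B = 5

Derivation:
Common predecessors of 6,7: {0,1,2,3,4,5}
  0 ≤ 5
  1 ≤ 5
  2 ≤ 5
  3 ≤ 5
  4 ≤ 5
  5 ≤ 5
glb = 5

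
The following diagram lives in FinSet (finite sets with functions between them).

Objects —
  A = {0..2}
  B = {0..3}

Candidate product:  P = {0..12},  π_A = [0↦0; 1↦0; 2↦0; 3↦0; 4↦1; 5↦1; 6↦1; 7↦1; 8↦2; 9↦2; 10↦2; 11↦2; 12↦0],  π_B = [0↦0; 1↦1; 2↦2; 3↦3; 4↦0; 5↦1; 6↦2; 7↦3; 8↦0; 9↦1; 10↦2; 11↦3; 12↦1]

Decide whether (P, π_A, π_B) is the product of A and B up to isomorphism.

Answer: NOT A VALID PRODUCT — |P|=13 ≠ |A|·|B|=12

Trace:
|A|·|B| = 3·4 = 12;  |P| = 13
  → cardinalities differ; no bijection possible.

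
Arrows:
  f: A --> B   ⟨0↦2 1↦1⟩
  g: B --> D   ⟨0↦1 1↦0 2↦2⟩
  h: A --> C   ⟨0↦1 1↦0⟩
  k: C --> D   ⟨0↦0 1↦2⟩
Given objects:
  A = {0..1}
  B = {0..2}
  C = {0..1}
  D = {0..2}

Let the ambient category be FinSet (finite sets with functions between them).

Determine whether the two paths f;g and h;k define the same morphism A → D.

Answer: COMMUTES

Work:
Path 1 = f;g:
  0 f-->2 g-->2
  1 f-->1 g-->0
  result₁ = ⟨0↦2 1↦0⟩
Path 2 = h;k:
  0 h-->1 k-->2
  1 h-->0 k-->0
  result₂ = ⟨0↦2 1↦0⟩
Equal? equal; square commutes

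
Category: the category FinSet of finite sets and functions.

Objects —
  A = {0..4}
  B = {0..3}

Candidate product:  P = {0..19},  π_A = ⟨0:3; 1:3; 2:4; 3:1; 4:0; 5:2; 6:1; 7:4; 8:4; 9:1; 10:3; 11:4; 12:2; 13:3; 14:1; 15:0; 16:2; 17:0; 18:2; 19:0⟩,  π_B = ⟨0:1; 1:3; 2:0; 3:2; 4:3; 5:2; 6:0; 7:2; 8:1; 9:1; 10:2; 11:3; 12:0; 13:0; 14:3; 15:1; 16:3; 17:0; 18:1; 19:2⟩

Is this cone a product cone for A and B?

Answer: VALID PRODUCT

Work:
|A|·|B| = 5·4 = 20;  |P| = 20
Check the pairing map k ↦ (π_A(k), π_B(k)):
  0 : (3,1)
  1 : (3,3)
  2 : (4,0)
  3 : (1,2)
  4 : (0,3)
  5 : (2,2)
  6 : (1,0)
  7 : (4,2)
  8 : (4,1)
  9 : (1,1)
  10 : (3,2)
  11 : (4,3)
  12 : (2,0)
  13 : (3,0)
  14 : (1,3)
  15 : (0,1)
  16 : (2,3)
  17 : (0,0)
  18 : (2,1)
  19 : (0,2)
distinct pairs in image: 20 / 20 needed
  → bijection onto A×B; projections well-typed.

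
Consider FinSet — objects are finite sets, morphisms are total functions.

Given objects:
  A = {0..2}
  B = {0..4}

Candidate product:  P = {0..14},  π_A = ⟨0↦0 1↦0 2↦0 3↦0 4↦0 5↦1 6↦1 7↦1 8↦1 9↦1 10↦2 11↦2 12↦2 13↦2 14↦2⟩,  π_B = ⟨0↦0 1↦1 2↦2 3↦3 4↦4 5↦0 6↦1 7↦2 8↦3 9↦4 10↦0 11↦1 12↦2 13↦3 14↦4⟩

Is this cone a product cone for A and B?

|A|·|B| = 3·5 = 15;  |P| = 15
Check the pairing map k ↦ (π_A(k), π_B(k)):
  0 ↦ (0,0)
  1 ↦ (0,1)
  2 ↦ (0,2)
  3 ↦ (0,3)
  4 ↦ (0,4)
  5 ↦ (1,0)
  6 ↦ (1,1)
  7 ↦ (1,2)
  8 ↦ (1,3)
  9 ↦ (1,4)
  10 ↦ (2,0)
  11 ↦ (2,1)
  12 ↦ (2,2)
  13 ↦ (2,3)
  14 ↦ (2,4)
distinct pairs in image: 15 / 15 needed
  → bijection onto A×B; projections well-typed.

Answer: VALID PRODUCT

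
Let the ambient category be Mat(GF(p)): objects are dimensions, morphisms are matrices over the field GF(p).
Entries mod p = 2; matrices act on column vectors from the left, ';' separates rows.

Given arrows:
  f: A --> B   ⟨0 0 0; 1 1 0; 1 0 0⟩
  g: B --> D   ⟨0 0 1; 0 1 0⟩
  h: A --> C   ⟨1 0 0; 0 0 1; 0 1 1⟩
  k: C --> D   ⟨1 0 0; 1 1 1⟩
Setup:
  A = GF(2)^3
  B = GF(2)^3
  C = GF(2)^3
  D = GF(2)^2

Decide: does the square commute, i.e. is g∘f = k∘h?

Along f;g (path 1):
  e0=[1,0,0] f-->[0,1,1] g-->[1,1]
  e1=[0,1,0] f-->[0,1,0] g-->[0,1]
  e2=[0,0,1] f-->[0,0,0] g-->[0,0]
  ⟦path⟧₁ = ⟨1 0 0; 1 1 0⟩
Along h;k (path 2):
  e0=[1,0,0] h-->[1,0,0] k-->[1,1]
  e1=[0,1,0] h-->[0,0,1] k-->[0,1]
  e2=[0,0,1] h-->[0,1,1] k-->[0,0]
  ⟦path⟧₂ = ⟨1 0 0; 1 1 0⟩
Equal? YES — commutes

Answer: COMMUTES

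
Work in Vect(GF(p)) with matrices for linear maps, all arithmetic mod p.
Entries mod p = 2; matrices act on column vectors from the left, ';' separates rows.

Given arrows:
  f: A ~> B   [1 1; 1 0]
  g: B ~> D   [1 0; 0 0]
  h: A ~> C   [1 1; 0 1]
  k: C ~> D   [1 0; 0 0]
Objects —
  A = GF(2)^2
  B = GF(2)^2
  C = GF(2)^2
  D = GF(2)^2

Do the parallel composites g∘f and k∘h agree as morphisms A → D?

Answer: COMMUTES

Derivation:
Path 1 = f;g:
  e0=⟨1,0⟩ f~>⟨1,1⟩ g~>⟨1,0⟩
  e1=⟨0,1⟩ f~>⟨1,0⟩ g~>⟨1,0⟩
  composite₁ = [1 1; 0 0]
Path 2 = h;k:
  e0=⟨1,0⟩ h~>⟨1,0⟩ k~>⟨1,0⟩
  e1=⟨0,1⟩ h~>⟨1,1⟩ k~>⟨1,0⟩
  composite₂ = [1 1; 0 0]
Equal? equal; square commutes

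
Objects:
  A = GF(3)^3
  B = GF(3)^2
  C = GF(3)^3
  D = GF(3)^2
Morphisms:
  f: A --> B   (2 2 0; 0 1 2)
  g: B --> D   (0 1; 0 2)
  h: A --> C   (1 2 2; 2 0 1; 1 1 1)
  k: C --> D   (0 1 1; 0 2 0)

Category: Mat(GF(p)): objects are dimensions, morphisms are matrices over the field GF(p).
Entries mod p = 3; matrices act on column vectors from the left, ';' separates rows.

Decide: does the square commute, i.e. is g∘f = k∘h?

Along f;g (path 1):
  e0=[1,0,0] f-->[2,0] g-->[0,0]
  e1=[0,1,0] f-->[2,1] g-->[1,2]
  e2=[0,0,1] f-->[0,2] g-->[2,1]
  composite₁ = (0 1 2; 0 2 1)
Along h;k (path 2):
  e0=[1,0,0] h-->[1,2,1] k-->[0,1]
  e1=[0,1,0] h-->[2,0,1] k-->[1,0]
  e2=[0,0,1] h-->[2,1,1] k-->[2,2]
  composite₂ = (0 1 2; 1 0 2)
Equal? distinct morphisms ✗

Answer: DOES NOT COMMUTE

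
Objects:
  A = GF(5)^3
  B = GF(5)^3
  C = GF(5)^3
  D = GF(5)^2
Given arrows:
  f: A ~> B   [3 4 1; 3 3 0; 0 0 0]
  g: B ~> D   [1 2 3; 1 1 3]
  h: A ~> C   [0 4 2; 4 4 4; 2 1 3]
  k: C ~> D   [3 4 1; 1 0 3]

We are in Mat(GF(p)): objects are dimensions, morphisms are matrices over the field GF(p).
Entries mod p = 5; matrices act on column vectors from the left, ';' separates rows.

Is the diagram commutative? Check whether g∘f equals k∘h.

Path 1 = f;g:
  e0=⟨1,0,0⟩ f~>⟨3,3,0⟩ g~>⟨4,1⟩
  e1=⟨0,1,0⟩ f~>⟨4,3,0⟩ g~>⟨0,2⟩
  e2=⟨0,0,1⟩ f~>⟨1,0,0⟩ g~>⟨1,1⟩
  ⟦path⟧₁ = [4 0 1; 1 2 1]
Path 2 = h;k:
  e0=⟨1,0,0⟩ h~>⟨0,4,2⟩ k~>⟨3,1⟩
  e1=⟨0,1,0⟩ h~>⟨4,4,1⟩ k~>⟨4,2⟩
  e2=⟨0,0,1⟩ h~>⟨2,4,3⟩ k~>⟨0,1⟩
  ⟦path⟧₂ = [3 4 0; 1 2 1]
Equal? distinct morphisms ✗

Answer: DOES NOT COMMUTE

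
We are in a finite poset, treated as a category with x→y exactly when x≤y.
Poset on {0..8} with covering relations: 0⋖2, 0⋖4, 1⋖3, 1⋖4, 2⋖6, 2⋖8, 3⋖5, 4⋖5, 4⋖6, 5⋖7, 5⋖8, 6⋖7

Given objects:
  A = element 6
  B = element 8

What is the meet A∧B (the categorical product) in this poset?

Answer: NO MEET EXISTS

Work:
{x : x<=A ∧ x<=B} = {0,1,2,4}  (A=6, B=8)
  maximal lower bounds 2 and 4 are incomparable: neither 2<=4 nor 4<=2
→ no greatest lower bound exists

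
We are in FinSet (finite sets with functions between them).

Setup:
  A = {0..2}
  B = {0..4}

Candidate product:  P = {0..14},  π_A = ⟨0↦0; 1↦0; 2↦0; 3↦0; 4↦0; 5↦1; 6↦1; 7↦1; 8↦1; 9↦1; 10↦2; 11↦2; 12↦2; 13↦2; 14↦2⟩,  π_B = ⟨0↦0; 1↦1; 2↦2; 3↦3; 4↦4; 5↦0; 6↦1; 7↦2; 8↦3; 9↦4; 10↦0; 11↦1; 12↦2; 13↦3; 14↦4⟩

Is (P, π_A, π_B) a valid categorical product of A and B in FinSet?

Answer: VALID PRODUCT

Work:
|A|·|B| = 3·5 = 15;  |P| = 15
Check the pairing map k ↦ (π_A(k), π_B(k)):
  0 ↦ (0,0)
  1 ↦ (0,1)
  2 ↦ (0,2)
  3 ↦ (0,3)
  4 ↦ (0,4)
  5 ↦ (1,0)
  6 ↦ (1,1)
  7 ↦ (1,2)
  8 ↦ (1,3)
  9 ↦ (1,4)
  10 ↦ (2,0)
  11 ↦ (2,1)
  12 ↦ (2,2)
  13 ↦ (2,3)
  14 ↦ (2,4)
distinct pairs in image: 15 / 15 needed
  → bijection onto A×B; projections well-typed.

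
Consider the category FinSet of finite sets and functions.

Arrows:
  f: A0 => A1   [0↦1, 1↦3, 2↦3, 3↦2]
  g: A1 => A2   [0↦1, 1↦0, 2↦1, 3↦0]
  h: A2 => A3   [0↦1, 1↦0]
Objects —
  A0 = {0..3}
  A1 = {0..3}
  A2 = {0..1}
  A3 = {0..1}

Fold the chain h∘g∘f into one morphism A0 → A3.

Answer: [0↦1, 1↦1, 2↦1, 3↦0]

Trace:
  0 f=>1 g=>0 h=>1
  1 f=>3 g=>0 h=>1
  2 f=>3 g=>0 h=>1
  3 f=>2 g=>1 h=>0
⟦path⟧: [0↦1, 1↦1, 2↦1, 3↦0]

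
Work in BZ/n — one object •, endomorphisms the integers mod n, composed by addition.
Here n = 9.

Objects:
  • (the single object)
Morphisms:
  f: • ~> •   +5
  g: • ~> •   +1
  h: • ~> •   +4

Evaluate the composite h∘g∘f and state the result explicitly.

  0 +5≡5 +1≡6 +4≡1  (mod 9)
composite: +1

Answer: +1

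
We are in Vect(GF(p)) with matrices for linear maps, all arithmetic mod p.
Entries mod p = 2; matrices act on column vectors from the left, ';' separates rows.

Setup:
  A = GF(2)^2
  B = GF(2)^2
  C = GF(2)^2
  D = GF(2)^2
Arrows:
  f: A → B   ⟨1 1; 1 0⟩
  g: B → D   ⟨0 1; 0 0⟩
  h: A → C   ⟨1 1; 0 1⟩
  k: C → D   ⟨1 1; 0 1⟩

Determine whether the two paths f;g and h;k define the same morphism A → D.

1) trace f;g:
  e0=⟨1,0⟩ f→⟨1,1⟩ g→⟨1,0⟩
  e1=⟨0,1⟩ f→⟨1,0⟩ g→⟨0,0⟩
  composite₁ = ⟨1 0; 0 0⟩
2) trace h;k:
  e0=⟨1,0⟩ h→⟨1,0⟩ k→⟨1,0⟩
  e1=⟨0,1⟩ h→⟨1,1⟩ k→⟨0,1⟩
  composite₂ = ⟨1 0; 0 1⟩
Equal? distinct morphisms ✗

Answer: DOES NOT COMMUTE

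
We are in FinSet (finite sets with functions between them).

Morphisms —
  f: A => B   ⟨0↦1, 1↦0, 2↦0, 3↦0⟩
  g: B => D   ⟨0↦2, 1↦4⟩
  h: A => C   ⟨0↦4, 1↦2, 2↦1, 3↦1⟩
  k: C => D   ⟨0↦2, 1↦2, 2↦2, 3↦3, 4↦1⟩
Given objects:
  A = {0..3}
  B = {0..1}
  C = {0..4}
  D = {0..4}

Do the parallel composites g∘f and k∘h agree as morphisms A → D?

Answer: DOES NOT COMMUTE

Trace:
1) trace f;g:
  0 f=>1 g=>4
  1 f=>0 g=>2
  2 f=>0 g=>2
  3 f=>0 g=>2
  composite₁ = ⟨0↦4, 1↦2, 2↦2, 3↦2⟩
2) trace h;k:
  0 h=>4 k=>1
  1 h=>2 k=>2
  2 h=>1 k=>2
  3 h=>1 k=>2
  composite₂ = ⟨0↦1, 1↦2, 2↦2, 3↦2⟩
Equal? distinct morphisms ✗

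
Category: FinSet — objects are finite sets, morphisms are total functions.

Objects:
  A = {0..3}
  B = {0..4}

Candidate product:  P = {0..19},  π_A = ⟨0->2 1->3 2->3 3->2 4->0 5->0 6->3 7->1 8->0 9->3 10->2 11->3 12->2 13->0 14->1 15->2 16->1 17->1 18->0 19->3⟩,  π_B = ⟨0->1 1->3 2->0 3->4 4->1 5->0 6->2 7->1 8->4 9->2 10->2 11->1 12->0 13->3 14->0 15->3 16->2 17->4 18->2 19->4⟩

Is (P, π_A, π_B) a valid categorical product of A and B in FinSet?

Answer: NOT A VALID PRODUCT — duplicate pair at indices 6,9

Trace:
|A|·|B| = 4·5 = 20;  |P| = 20
Check the pairing map k ↦ (π_A(k), π_B(k)):
  0 -> (2,1)
  1 -> (3,3)
  2 -> (3,0)
  3 -> (2,4)
  4 -> (0,1)
  5 -> (0,0)
  6 -> (3,2)
  7 -> (1,1)
  8 -> (0,4)
  9 -> (3,2)  ✗ repeats pair of k=6
  10 -> (2,2)
  11 -> (3,1)
  12 -> (2,0)
  13 -> (0,3)
  14 -> (1,0)
  15 -> (2,3)
  16 -> (1,2)
  17 -> (1,4)
  18 -> (0,2)
  19 -> (3,4)
distinct pairs in image: 19 / 20 needed
  → (3,2) hit at k=6 and k=9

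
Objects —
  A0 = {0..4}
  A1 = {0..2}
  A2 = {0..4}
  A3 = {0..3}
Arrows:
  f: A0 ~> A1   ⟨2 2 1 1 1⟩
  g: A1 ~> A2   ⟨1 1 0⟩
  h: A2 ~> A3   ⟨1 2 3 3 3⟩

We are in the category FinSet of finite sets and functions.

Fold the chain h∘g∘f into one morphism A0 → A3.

Answer: ⟨1 1 2 2 2⟩

Derivation:
  0 f~>2 g~>0 h~>1
  1 f~>2 g~>0 h~>1
  2 f~>1 g~>1 h~>2
  3 f~>1 g~>1 h~>2
  4 f~>1 g~>1 h~>2
⟦path⟧: ⟨1 1 2 2 2⟩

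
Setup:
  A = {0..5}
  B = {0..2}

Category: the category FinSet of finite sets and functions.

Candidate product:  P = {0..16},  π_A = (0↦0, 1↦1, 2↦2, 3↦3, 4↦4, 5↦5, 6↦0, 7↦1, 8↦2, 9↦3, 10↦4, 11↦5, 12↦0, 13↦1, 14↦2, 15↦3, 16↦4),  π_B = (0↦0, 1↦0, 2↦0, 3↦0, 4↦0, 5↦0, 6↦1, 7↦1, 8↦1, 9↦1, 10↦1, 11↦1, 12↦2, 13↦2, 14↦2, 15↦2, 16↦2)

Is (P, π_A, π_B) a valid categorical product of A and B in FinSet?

|A|·|B| = 6·3 = 18;  |P| = 17
  → cardinalities differ; no bijection possible.

Answer: NOT A VALID PRODUCT — |P|=17 ≠ |A|·|B|=18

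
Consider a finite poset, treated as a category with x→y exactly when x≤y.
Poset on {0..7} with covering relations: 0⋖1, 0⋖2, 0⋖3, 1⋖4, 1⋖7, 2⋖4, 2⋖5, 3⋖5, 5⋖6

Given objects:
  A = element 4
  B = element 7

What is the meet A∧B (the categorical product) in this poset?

Common predecessors of 4,7: {0,1}
  0 <= 1
  1 <= 1
glb = 1

Answer: A∧B = 1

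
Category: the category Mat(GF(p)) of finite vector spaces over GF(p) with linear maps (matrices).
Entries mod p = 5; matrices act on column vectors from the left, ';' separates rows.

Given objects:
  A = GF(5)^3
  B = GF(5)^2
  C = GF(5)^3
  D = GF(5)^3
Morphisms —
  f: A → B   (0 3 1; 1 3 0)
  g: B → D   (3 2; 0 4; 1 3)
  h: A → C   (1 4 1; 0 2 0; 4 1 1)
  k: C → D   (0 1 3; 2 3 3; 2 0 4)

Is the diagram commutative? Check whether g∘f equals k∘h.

Answer: COMMUTES

Trace:
1) trace f;g:
  e0=[1,0,0] f→[0,1] g→[2,4,3]
  e1=[0,1,0] f→[3,3] g→[0,2,2]
  e2=[0,0,1] f→[1,0] g→[3,0,1]
  ⟦path⟧₁ = (2 0 3; 4 2 0; 3 2 1)
2) trace h;k:
  e0=[1,0,0] h→[1,0,4] k→[2,4,3]
  e1=[0,1,0] h→[4,2,1] k→[0,2,2]
  e2=[0,0,1] h→[1,0,1] k→[3,0,1]
  ⟦path⟧₂ = (2 0 3; 4 2 0; 3 2 1)
Equal? same morphism ✓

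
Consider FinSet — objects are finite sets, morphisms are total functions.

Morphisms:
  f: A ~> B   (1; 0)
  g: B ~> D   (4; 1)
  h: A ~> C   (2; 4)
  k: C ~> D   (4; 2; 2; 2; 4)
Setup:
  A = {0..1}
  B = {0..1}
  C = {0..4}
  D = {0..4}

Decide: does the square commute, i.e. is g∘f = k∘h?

1) trace f;g:
  0 f~>1 g~>1
  1 f~>0 g~>4
  result₁ = (1; 4)
2) trace h;k:
  0 h~>2 k~>2
  1 h~>4 k~>4
  result₂ = (2; 4)
Equal? distinct morphisms ✗

Answer: DOES NOT COMMUTE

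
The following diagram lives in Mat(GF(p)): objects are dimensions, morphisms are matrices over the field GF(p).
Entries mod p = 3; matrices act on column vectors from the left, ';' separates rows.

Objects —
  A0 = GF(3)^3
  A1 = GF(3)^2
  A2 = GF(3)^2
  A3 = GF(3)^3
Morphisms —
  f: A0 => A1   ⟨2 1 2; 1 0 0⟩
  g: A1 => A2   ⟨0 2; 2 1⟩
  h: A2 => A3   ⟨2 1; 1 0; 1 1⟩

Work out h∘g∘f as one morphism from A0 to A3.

Answer: ⟨0 2 1; 2 0 0; 1 2 1⟩

Work:
  e0=[1,0,0] f=>[2,1] g=>[2,2] h=>[0,2,1]
  e1=[0,1,0] f=>[1,0] g=>[0,2] h=>[2,0,2]
  e2=[0,0,1] f=>[2,0] g=>[0,1] h=>[1,0,1]
result: ⟨0 2 1; 2 0 0; 1 2 1⟩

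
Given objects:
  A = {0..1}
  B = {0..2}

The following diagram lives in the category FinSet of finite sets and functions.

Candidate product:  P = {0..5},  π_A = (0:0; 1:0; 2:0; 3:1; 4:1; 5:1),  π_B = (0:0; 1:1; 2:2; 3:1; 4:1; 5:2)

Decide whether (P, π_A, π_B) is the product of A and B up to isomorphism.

|A|·|B| = 2·3 = 6;  |P| = 6
Check the pairing map k ↦ (π_A(k), π_B(k)):
  0 : (0,0)
  1 : (0,1)
  2 : (0,2)
  3 : (1,1)
  4 : (1,1)  ✗ repeats pair of k=3
  5 : (1,2)
distinct pairs in image: 5 / 6 needed
  → (1,1) hit at k=3 and k=4

Answer: NOT A VALID PRODUCT — duplicate pair at indices 4,3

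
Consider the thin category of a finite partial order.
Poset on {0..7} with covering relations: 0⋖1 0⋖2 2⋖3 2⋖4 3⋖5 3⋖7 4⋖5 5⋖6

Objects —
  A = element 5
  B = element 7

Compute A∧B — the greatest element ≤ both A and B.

Answer: A∧B = 3

Trace:
Lower bounds of A=5 and B=7: {0,2,3}
  0 <= 3
  2 <= 3
  3 <= 3
glb = 3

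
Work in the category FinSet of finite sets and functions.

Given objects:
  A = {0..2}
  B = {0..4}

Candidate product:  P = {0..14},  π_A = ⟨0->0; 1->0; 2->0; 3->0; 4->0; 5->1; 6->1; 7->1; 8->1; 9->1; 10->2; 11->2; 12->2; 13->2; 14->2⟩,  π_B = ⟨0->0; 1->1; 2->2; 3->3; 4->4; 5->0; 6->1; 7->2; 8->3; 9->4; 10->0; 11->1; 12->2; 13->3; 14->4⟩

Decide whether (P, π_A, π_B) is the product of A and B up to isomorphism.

|A|·|B| = 3·5 = 15;  |P| = 15
Check the pairing map k ↦ (π_A(k), π_B(k)):
  0 -> (0,0)
  1 -> (0,1)
  2 -> (0,2)
  3 -> (0,3)
  4 -> (0,4)
  5 -> (1,0)
  6 -> (1,1)
  7 -> (1,2)
  8 -> (1,3)
  9 -> (1,4)
  10 -> (2,0)
  11 -> (2,1)
  12 -> (2,2)
  13 -> (2,3)
  14 -> (2,4)
distinct pairs in image: 15 / 15 needed
  → bijection onto A×B; projections well-typed.

Answer: VALID PRODUCT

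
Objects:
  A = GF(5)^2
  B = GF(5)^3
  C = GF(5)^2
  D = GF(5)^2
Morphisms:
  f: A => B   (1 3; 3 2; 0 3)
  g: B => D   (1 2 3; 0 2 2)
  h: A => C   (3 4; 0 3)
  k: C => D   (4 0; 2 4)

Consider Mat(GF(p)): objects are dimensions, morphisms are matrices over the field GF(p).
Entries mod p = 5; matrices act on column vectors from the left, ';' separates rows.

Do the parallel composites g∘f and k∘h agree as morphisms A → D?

Along f;g (path 1):
  e0=⟨1,0⟩ f=>⟨1,3,0⟩ g=>⟨2,1⟩
  e1=⟨0,1⟩ f=>⟨3,2,3⟩ g=>⟨1,0⟩
  ⟦path⟧₁ = (2 1; 1 0)
Along h;k (path 2):
  e0=⟨1,0⟩ h=>⟨3,0⟩ k=>⟨2,1⟩
  e1=⟨0,1⟩ h=>⟨4,3⟩ k=>⟨1,0⟩
  ⟦path⟧₂ = (2 1; 1 0)
Equal? same morphism ✓

Answer: COMMUTES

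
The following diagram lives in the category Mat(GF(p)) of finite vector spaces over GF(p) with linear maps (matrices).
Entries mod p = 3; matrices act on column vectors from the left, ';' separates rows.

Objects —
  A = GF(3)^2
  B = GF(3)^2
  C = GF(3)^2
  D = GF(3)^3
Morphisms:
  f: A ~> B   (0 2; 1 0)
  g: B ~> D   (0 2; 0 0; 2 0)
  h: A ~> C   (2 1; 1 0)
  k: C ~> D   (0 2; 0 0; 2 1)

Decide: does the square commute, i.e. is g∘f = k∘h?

Answer: DOES NOT COMMUTE

Work:
Along f;g (path 1):
  e0=(1,0) f~>(0,1) g~>(2,0,0)
  e1=(0,1) f~>(2,0) g~>(0,0,1)
  composite₁ = (2 0; 0 0; 0 1)
Along h;k (path 2):
  e0=(1,0) h~>(2,1) k~>(2,0,2)
  e1=(0,1) h~>(1,0) k~>(0,0,2)
  composite₂ = (2 0; 0 0; 2 2)
Equal? NO — does not commute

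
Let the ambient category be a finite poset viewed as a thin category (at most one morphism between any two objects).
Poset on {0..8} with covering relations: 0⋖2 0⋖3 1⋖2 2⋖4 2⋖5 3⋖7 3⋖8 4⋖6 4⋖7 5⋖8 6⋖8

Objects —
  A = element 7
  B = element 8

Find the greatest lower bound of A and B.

Common predecessors of 7,8: {0,1,2,3,4}
  maximal lower bounds 3 and 4 are incomparable: neither 3≤4 nor 4≤3
→ no greatest lower bound exists

Answer: NO MEET EXISTS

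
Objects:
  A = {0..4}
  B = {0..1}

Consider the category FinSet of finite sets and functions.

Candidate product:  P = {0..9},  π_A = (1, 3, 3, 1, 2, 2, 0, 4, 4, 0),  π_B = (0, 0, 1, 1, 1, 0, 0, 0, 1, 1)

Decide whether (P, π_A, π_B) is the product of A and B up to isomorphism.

Answer: VALID PRODUCT

Derivation:
|A|·|B| = 5·2 = 10;  |P| = 10
Check the pairing map k ↦ (π_A(k), π_B(k)):
  0 ↦ (1,0)
  1 ↦ (3,0)
  2 ↦ (3,1)
  3 ↦ (1,1)
  4 ↦ (2,1)
  5 ↦ (2,0)
  6 ↦ (0,0)
  7 ↦ (4,0)
  8 ↦ (4,1)
  9 ↦ (0,1)
distinct pairs in image: 10 / 10 needed
  → bijection onto A×B; projections well-typed.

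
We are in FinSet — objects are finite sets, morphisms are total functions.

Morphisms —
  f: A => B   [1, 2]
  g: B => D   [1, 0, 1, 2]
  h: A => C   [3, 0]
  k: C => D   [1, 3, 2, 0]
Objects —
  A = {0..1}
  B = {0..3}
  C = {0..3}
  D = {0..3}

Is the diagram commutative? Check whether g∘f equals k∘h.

Path 1 = f;g:
  0 f=>1 g=>0
  1 f=>2 g=>1
  result₁ = [0, 1]
Path 2 = h;k:
  0 h=>3 k=>0
  1 h=>0 k=>1
  result₂ = [0, 1]
Equal? same morphism ✓

Answer: COMMUTES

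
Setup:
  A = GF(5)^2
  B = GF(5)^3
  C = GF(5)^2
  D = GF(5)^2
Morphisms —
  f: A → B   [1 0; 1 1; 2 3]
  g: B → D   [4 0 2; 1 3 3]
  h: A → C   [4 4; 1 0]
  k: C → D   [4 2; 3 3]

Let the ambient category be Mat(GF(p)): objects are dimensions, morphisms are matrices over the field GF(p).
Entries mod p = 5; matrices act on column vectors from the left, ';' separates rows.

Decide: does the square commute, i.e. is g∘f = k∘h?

Along f;g (path 1):
  e0=(1,0) f→(1,1,2) g→(3,0)
  e1=(0,1) f→(0,1,3) g→(1,2)
  composite₁ = [3 1; 0 2]
Along h;k (path 2):
  e0=(1,0) h→(4,1) k→(3,0)
  e1=(0,1) h→(4,0) k→(1,2)
  composite₂ = [3 1; 0 2]
Equal? YES — commutes

Answer: COMMUTES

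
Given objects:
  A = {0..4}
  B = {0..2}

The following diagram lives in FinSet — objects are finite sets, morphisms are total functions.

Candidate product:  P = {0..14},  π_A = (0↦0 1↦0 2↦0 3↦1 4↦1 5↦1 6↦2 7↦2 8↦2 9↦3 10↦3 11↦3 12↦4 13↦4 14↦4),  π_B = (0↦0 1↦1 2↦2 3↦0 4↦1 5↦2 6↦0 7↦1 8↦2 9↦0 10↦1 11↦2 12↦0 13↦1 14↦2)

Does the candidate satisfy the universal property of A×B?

Answer: VALID PRODUCT

Work:
|A|·|B| = 5·3 = 15;  |P| = 15
Check the pairing map k ↦ (π_A(k), π_B(k)):
  0 ↦ (0,0)
  1 ↦ (0,1)
  2 ↦ (0,2)
  3 ↦ (1,0)
  4 ↦ (1,1)
  5 ↦ (1,2)
  6 ↦ (2,0)
  7 ↦ (2,1)
  8 ↦ (2,2)
  9 ↦ (3,0)
  10 ↦ (3,1)
  11 ↦ (3,2)
  12 ↦ (4,0)
  13 ↦ (4,1)
  14 ↦ (4,2)
distinct pairs in image: 15 / 15 needed
  → bijection onto A×B; projections well-typed.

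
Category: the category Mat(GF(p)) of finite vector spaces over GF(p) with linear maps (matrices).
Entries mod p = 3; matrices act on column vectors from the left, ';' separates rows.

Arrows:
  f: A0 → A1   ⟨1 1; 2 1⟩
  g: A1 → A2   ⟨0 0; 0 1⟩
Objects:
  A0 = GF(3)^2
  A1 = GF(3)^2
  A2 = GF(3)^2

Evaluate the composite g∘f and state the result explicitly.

  e0=(1,0) f→(1,2) g→(0,2)
  e1=(0,1) f→(1,1) g→(0,1)
⟦path⟧: ⟨0 0; 2 1⟩

Answer: ⟨0 0; 2 1⟩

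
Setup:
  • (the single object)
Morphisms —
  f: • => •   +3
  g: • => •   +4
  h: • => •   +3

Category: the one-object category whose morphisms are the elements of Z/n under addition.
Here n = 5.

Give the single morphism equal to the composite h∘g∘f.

Answer: +0

Work:
  0 +3≡3 +4≡2 +3≡0  (mod 5)
⟦path⟧: +0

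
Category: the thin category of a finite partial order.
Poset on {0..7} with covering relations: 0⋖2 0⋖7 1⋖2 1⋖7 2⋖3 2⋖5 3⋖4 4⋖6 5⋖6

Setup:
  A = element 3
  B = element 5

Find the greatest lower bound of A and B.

Answer: A∧B = 2

Work:
Common predecessors of 3,5: {0,1,2}
  0 ≤ 2
  1 ≤ 2
  2 ≤ 2
glb = 2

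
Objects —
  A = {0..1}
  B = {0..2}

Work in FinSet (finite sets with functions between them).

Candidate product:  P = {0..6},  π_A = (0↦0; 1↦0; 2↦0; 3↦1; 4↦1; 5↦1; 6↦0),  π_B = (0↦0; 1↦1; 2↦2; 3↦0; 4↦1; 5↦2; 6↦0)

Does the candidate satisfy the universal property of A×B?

Answer: NOT A VALID PRODUCT — |P|=7 ≠ |A|·|B|=6

Work:
|A|·|B| = 2·3 = 6;  |P| = 7
  → cardinalities differ; no bijection possible.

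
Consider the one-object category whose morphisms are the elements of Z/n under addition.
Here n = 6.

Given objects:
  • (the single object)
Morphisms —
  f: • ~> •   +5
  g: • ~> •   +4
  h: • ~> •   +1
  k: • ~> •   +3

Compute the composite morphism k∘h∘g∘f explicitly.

Answer: +1

Work:
  0 +5≡5 +4≡3 +1≡4 +3≡1  (mod 6)
composite: +1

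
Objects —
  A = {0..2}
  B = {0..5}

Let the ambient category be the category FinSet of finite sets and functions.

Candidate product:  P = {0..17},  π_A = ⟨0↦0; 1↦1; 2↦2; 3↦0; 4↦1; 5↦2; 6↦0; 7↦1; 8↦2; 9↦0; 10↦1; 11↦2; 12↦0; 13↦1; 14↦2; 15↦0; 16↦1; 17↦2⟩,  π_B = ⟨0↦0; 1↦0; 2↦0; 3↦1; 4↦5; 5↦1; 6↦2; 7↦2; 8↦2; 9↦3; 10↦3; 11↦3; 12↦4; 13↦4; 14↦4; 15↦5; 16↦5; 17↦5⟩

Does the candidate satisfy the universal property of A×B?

Answer: NOT A VALID PRODUCT — duplicate pair at indices 16,4

Trace:
|A|·|B| = 3·6 = 18;  |P| = 18
Check the pairing map k ↦ (π_A(k), π_B(k)):
  0 ↦ (0,0)
  1 ↦ (1,0)
  2 ↦ (2,0)
  3 ↦ (0,1)
  4 ↦ (1,5)
  5 ↦ (2,1)
  6 ↦ (0,2)
  7 ↦ (1,2)
  8 ↦ (2,2)
  9 ↦ (0,3)
  10 ↦ (1,3)
  11 ↦ (2,3)
  12 ↦ (0,4)
  13 ↦ (1,4)
  14 ↦ (2,4)
  15 ↦ (0,5)
  16 ↦ (1,5)  ✗ repeats pair of k=4
  17 ↦ (2,5)
distinct pairs in image: 17 / 18 needed
  → (1,5) hit at k=4 and k=16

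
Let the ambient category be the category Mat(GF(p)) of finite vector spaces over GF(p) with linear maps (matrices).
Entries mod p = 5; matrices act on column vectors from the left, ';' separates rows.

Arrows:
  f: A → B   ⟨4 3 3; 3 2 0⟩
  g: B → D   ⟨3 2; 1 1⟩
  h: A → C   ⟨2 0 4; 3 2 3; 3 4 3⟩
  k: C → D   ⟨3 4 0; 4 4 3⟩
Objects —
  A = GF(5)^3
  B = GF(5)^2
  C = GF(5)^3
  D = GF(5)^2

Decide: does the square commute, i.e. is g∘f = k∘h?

Answer: DOES NOT COMMUTE

Derivation:
Along f;g (path 1):
  e0=⟨1,0,0⟩ f→⟨4,3⟩ g→⟨3,2⟩
  e1=⟨0,1,0⟩ f→⟨3,2⟩ g→⟨3,0⟩
  e2=⟨0,0,1⟩ f→⟨3,0⟩ g→⟨4,3⟩
  ⟦path⟧₁ = ⟨3 3 4; 2 0 3⟩
Along h;k (path 2):
  e0=⟨1,0,0⟩ h→⟨2,3,3⟩ k→⟨3,4⟩
  e1=⟨0,1,0⟩ h→⟨0,2,4⟩ k→⟨3,0⟩
  e2=⟨0,0,1⟩ h→⟨4,3,3⟩ k→⟨4,2⟩
  ⟦path⟧₂ = ⟨3 3 4; 4 0 2⟩
Equal? NO — does not commute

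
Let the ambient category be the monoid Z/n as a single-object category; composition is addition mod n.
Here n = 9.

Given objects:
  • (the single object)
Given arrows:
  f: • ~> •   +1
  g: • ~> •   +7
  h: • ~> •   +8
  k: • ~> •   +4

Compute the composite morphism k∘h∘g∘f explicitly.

  0 +1≡1 +7≡8 +8≡7 +4≡2  (mod 9)
composite: +2

Answer: +2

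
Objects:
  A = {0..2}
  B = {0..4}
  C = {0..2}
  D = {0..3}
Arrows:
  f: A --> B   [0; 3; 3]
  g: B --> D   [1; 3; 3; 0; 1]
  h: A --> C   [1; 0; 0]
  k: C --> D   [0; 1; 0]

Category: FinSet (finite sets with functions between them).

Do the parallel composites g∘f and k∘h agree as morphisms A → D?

Answer: COMMUTES

Derivation:
1) trace f;g:
  0 f-->0 g-->1
  1 f-->3 g-->0
  2 f-->3 g-->0
  result₁ = [1; 0; 0]
2) trace h;k:
  0 h-->1 k-->1
  1 h-->0 k-->0
  2 h-->0 k-->0
  result₂ = [1; 0; 0]
Equal? equal; square commutes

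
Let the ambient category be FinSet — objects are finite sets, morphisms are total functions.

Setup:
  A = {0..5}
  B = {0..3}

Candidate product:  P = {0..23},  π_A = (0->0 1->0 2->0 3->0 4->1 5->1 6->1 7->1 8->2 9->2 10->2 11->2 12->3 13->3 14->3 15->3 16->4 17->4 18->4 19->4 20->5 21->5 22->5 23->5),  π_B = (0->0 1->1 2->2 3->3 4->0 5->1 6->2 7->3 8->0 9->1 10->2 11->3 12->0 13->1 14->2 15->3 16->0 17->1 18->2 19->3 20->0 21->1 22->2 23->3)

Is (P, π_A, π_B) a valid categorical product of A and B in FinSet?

|A|·|B| = 6·4 = 24;  |P| = 24
Check the pairing map k ↦ (π_A(k), π_B(k)):
  0 -> (0,0)
  1 -> (0,1)
  2 -> (0,2)
  3 -> (0,3)
  4 -> (1,0)
  5 -> (1,1)
  6 -> (1,2)
  7 -> (1,3)
  8 -> (2,0)
  9 -> (2,1)
  10 -> (2,2)
  11 -> (2,3)
  12 -> (3,0)
  13 -> (3,1)
  14 -> (3,2)
  15 -> (3,3)
  16 -> (4,0)
  17 -> (4,1)
  18 -> (4,2)
  19 -> (4,3)
  20 -> (5,0)
  21 -> (5,1)
  22 -> (5,2)
  23 -> (5,3)
distinct pairs in image: 24 / 24 needed
  → bijection onto A×B; projections well-typed.

Answer: VALID PRODUCT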